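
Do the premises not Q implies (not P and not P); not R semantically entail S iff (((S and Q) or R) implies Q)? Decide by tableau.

No

Initial set: {(not Q implies (not P and not P)); not R; not (S iff (((S and Q) or R) implies Q))}.
(not Q implies (not P and not P)): β-rule — branch into not not Q  //  (not P and not P).
  branch 1 (add not not Q):
    not (S iff (((S and Q) or R) implies Q)): β-rule — branch into S, not (((S and Q) or R) implies Q)  //  not S, (((S and Q) or R) implies Q).
      branch 1.1 (add S, not (((S and Q) or R) implies Q)):
        not (((S and Q) or R) implies Q): α-rule — add ((S and Q) or R), not Q.
        × closes — contains both Q and not Q.
      branch 1.2 (add not S, (((S and Q) or R) implies Q)):
        (((S and Q) or R) implies Q): β-rule — branch into not ((S and Q) or R)  //  Q.
          branch 1.2.1 (add not ((S and Q) or R)):
            not ((S and Q) or R): α-rule — add not (S and Q), not R.
            not (S and Q): β-rule — branch into not S  //  not Q.
              branch 1.2.1.1 (add not S):
                ○ open, literals {Q=true, R=false, S=false}.
              branch 1.2.1.2 (add not Q):
                × closes — contains both Q and not Q.
          branch 1.2.2 (add Q):
            ○ open, literals {Q=true, R=false, S=false}.
  branch 2 (add (not P and not P)):
    (not P and not P): α-rule — add not P, not P.
    not (S iff (((S and Q) or R) implies Q)): β-rule — branch into S, not (((S and Q) or R) implies Q)  //  not S, (((S and Q) or R) implies Q).
      branch 2.1 (add S, not (((S and Q) or R) implies Q)):
        not (((S and Q) or R) implies Q): α-rule — add ((S and Q) or R), not Q.
        ((S and Q) or R): β-rule — branch into (S and Q)  //  R.
          branch 2.1.1 (add (S and Q)):
            (S and Q): α-rule — add S, Q.
            × closes — contains both Q and not Q.
          branch 2.1.2 (add R):
            × closes — contains both R and not R.
      branch 2.2 (add not S, (((S and Q) or R) implies Q)):
        (((S and Q) or R) implies Q): β-rule — branch into not ((S and Q) or R)  //  Q.
          branch 2.2.1 (add not ((S and Q) or R)):
            not ((S and Q) or R): α-rule — add not (S and Q), not R.
            not (S and Q): β-rule — branch into not S  //  not Q.
              branch 2.2.1.1 (add not S):
                ○ open, literals {P=false, R=false, S=false}.
              branch 2.2.1.2 (add not Q):
                ○ open, literals {P=false, Q=false, R=false, S=false}.
          branch 2.2.2 (add Q):
            ○ open, literals {P=false, Q=true, R=false, S=false}.
4 branches closed, 5 open.
An open branch gives a countermodel: Q=true, R=false, S=false (unmentioned atoms arbitrary); the premises hold there but the conclusion fails.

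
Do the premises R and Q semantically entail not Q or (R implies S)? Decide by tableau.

Initial set: {(R and Q); not (not Q or (R implies S))}.
(R and Q): α-rule — add R, Q.
not (not Q or (R implies S)): α-rule — add not not Q, not (R implies S).
not (R implies S): α-rule — add R, not S.
○ open, literals {Q=true, R=true, S=false}.
0 branches closed, 1 open.
An open branch gives a countermodel: Q=true, R=true, S=false (unmentioned atoms arbitrary); the premises hold there but the conclusion fails.

No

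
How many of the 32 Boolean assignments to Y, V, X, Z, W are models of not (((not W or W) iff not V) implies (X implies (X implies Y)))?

4

Initial set: {not (((not W or W) iff not V) implies (X implies (X implies Y)))}.
not (((not W or W) iff not V) implies (X implies (X implies Y))): α-rule — add ((not W or W) iff not V), not (X implies (X implies Y)).
not (X implies (X implies Y)): α-rule — add X, not (X implies Y).
not (X implies Y): α-rule — add X, not Y.
((not W or W) iff not V): β-rule — branch into (not W or W), not V  //  not (not W or W), not not V.
  branch 1 (add (not W or W), not V):
    (not W or W): β-rule — branch into not W  //  W.
      branch 1.1 (add not W):
        ○ open, literals {V=0, W=0, X=1, Y=0}.
      branch 1.2 (add W):
        ○ open, literals {V=0, W=1, X=1, Y=0}.
  branch 2 (add not (not W or W), not not V):
    not (not W or W): α-rule — add not not W, not W.
    × closes — contains both W and not W.
1 branch closed, 2 open.
Each open branch fixes some atoms; the unmentioned ones are free. Counting distinct full assignments: branch {V=0, W=0, X=1, Y=0} (Z) contributes 2 new; branch {V=0, W=1, X=1, Y=0} (Z) contributes 2 new. Total: 4.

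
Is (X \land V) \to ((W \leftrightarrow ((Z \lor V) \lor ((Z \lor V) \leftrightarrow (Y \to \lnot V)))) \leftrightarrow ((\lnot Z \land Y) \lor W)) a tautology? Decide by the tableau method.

Assume the negation and expand:
Initial set: {\lnot ((X \land V) \to ((W \leftrightarrow ((Z \lor V) \lor ((Z \lor V) \leftrightarrow (Y \to \lnot V)))) \leftrightarrow ((\lnot Z \land Y) \lor W)))}.
\lnot ((X \land V) \to ((W \leftrightarrow ((Z \lor V) \lor ((Z \lor V) \leftrightarrow (Y \to \lnot V)))) \leftrightarrow ((\lnot Z \land Y) \lor W))): α-rule — add (X \land V), \lnot ((W \leftrightarrow ((Z \lor V) \lor ((Z \lor V) \leftrightarrow (Y \to \lnot V)))) \leftrightarrow ((\lnot Z \land Y) \lor W)).
(X \land V): α-rule — add X, V.
\lnot ((W \leftrightarrow ((Z \lor V) \lor ((Z \lor V) \leftrightarrow (Y \to \lnot V)))) \leftrightarrow ((\lnot Z \land Y) \lor W)): β-rule — branch into (W \leftrightarrow ((Z \lor V) \lor ((Z \lor V) \leftrightarrow (Y \to \lnot V)))), \lnot ((\lnot Z \land Y) \lor W)  //  \lnot (W \leftrightarrow ((Z \lor V) \lor ((Z \lor V) \leftrightarrow (Y \to \lnot V)))), ((\lnot Z \land Y) \lor W).
  branch 1 (add (W \leftrightarrow ((Z \lor V) \lor ((Z \lor V) \leftrightarrow (Y \to \lnot V)))), \lnot ((\lnot Z \land Y) \lor W)):
    \lnot ((\lnot Z \land Y) \lor W): α-rule — add \lnot (\lnot Z \land Y), \lnot W.
    (W \leftrightarrow ((Z \lor V) \lor ((Z \lor V) \leftrightarrow (Y \to \lnot V)))): β-rule — branch into W, ((Z \lor V) \lor ((Z \lor V) \leftrightarrow (Y \to \lnot V)))  //  \lnot W, \lnot ((Z \lor V) \lor ((Z \lor V) \leftrightarrow (Y \to \lnot V))).
      branch 1.1 (add W, ((Z \lor V) \lor ((Z \lor V) \leftrightarrow (Y \to \lnot V)))):
        × closes — contains both W and \lnot W.
      branch 1.2 (add \lnot W, \lnot ((Z \lor V) \lor ((Z \lor V) \leftrightarrow (Y \to \lnot V)))):
        \lnot ((Z \lor V) \lor ((Z \lor V) \leftrightarrow (Y \to \lnot V))): α-rule — add \lnot (Z \lor V), \lnot ((Z \lor V) \leftrightarrow (Y \to \lnot V)).
        \lnot (Z \lor V): α-rule — add \lnot Z, \lnot V.
        × closes — contains both V and \lnot V.
  branch 2 (add \lnot (W \leftrightarrow ((Z \lor V) \lor ((Z \lor V) \leftrightarrow (Y \to \lnot V)))), ((\lnot Z \land Y) \lor W)):
    \lnot (W \leftrightarrow ((Z \lor V) \lor ((Z \lor V) \leftrightarrow (Y \to \lnot V)))): β-rule — branch into W, \lnot ((Z \lor V) \lor ((Z \lor V) \leftrightarrow (Y \to \lnot V)))  //  \lnot W, ((Z \lor V) \lor ((Z \lor V) \leftrightarrow (Y \to \lnot V))).
      branch 2.1 (add W, \lnot ((Z \lor V) \lor ((Z \lor V) \leftrightarrow (Y \to \lnot V)))):
        \lnot ((Z \lor V) \lor ((Z \lor V) \leftrightarrow (Y \to \lnot V))): α-rule — add \lnot (Z \lor V), \lnot ((Z \lor V) \leftrightarrow (Y \to \lnot V)).
        \lnot (Z \lor V): α-rule — add \lnot Z, \lnot V.
        × closes — contains both V and \lnot V.
      branch 2.2 (add \lnot W, ((Z \lor V) \lor ((Z \lor V) \leftrightarrow (Y \to \lnot V)))):
        ((\lnot Z \land Y) \lor W): β-rule — branch into (\lnot Z \land Y)  //  W.
          branch 2.2.1 (add (\lnot Z \land Y)):
            (\lnot Z \land Y): α-rule — add \lnot Z, Y.
            ((Z \lor V) \lor ((Z \lor V) \leftrightarrow (Y \to \lnot V))): β-rule — branch into (Z \lor V)  //  ((Z \lor V) \leftrightarrow (Y \to \lnot V)).
              branch 2.2.1.1 (add (Z \lor V)):
                (Z \lor V): β-rule — branch into Z  //  V.
                  branch 2.2.1.1.1 (add Z):
                    × closes — contains both Z and \lnot Z.
                  branch 2.2.1.1.2 (add V):
                    ○ open, literals {V=true, W=false, X=true, Y=true, Z=false}.
              branch 2.2.1.2 (add ((Z \lor V) \leftrightarrow (Y \to \lnot V))):
                ((Z \lor V) \leftrightarrow (Y \to \lnot V)): β-rule — branch into (Z \lor V), (Y \to \lnot V)  //  \lnot (Z \lor V), \lnot (Y \to \lnot V).
                  branch 2.2.1.2.1 (add (Z \lor V), (Y \to \lnot V)):
                    (Z \lor V): β-rule — branch into Z  //  V.
                      branch 2.2.1.2.1.1 (add Z):
                        × closes — contains both Z and \lnot Z.
                      branch 2.2.1.2.1.2 (add V):
                        (Y \to \lnot V): β-rule — branch into \lnot Y  //  \lnot V.
                          branch 2.2.1.2.1.2.1 (add \lnot Y):
                            × closes — contains both Y and \lnot Y.
                          branch 2.2.1.2.1.2.2 (add \lnot V):
                            × closes — contains both V and \lnot V.
                  branch 2.2.1.2.2 (add \lnot (Z \lor V), \lnot (Y \to \lnot V)):
                    \lnot (Z \lor V): α-rule — add \lnot Z, \lnot V.
                    × closes — contains both V and \lnot V.
          branch 2.2.2 (add W):
            × closes — contains both W and \lnot W.
9 branches closed, 1 open.
An open branch gives a countermodel: V=true, W=false, X=true, Y=true, Z=false (unmentioned atoms arbitrary); under it the original formula is false.

Not valid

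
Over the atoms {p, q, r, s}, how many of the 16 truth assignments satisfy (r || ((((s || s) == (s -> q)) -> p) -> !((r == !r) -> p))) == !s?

Initial set: {((r || ((((s || s) == (s -> q)) -> p) -> !((r == !r) -> p))) == !s)}.
((r || ((((s || s) == (s -> q)) -> p) -> !((r == !r) -> p))) == !s): β-rule — branch into (r || ((((s || s) == (s -> q)) -> p) -> !((r == !r) -> p))), !s  //  !(r || ((((s || s) == (s -> q)) -> p) -> !((r == !r) -> p))), !!s.
  branch 1 (add (r || ((((s || s) == (s -> q)) -> p) -> !((r == !r) -> p))), !s):
    (r || ((((s || s) == (s -> q)) -> p) -> !((r == !r) -> p))): β-rule — branch into r  //  ((((s || s) == (s -> q)) -> p) -> !((r == !r) -> p)).
      branch 1.1 (add r):
        ○ open, literals {r=T, s=F}.
      branch 1.2 (add ((((s || s) == (s -> q)) -> p) -> !((r == !r) -> p))):
        ((((s || s) == (s -> q)) -> p) -> !((r == !r) -> p)): β-rule — branch into !(((s || s) == (s -> q)) -> p)  //  !((r == !r) -> p).
          branch 1.2.1 (add !(((s || s) == (s -> q)) -> p)):
            !(((s || s) == (s -> q)) -> p): α-rule — add ((s || s) == (s -> q)), !p.
            ((s || s) == (s -> q)): β-rule — branch into (s || s), (s -> q)  //  !(s || s), !(s -> q).
              branch 1.2.1.1 (add (s || s), (s -> q)):
                (s || s): β-rule — branch into s  //  s.
                  branch 1.2.1.1.1 (add s):
                    × closes — contains both s and !s.
                  branch 1.2.1.1.2 (add s):
                    × closes — contains both s and !s.
              branch 1.2.1.2 (add !(s || s), !(s -> q)):
                !(s || s): α-rule — add !s, !s.
                !(s -> q): α-rule — add s, !q.
                × closes — contains both s and !s.
          branch 1.2.2 (add !((r == !r) -> p)):
            !((r == !r) -> p): α-rule — add (r == !r), !p.
            (r == !r): β-rule — branch into r, !r  //  !r, !!r.
              branch 1.2.2.1 (add r, !r):
                × closes — contains both r and !r.
              branch 1.2.2.2 (add !r, !!r):
                × closes — contains both r and !r.
  branch 2 (add !(r || ((((s || s) == (s -> q)) -> p) -> !((r == !r) -> p))), !!s):
    !(r || ((((s || s) == (s -> q)) -> p) -> !((r == !r) -> p))): α-rule — add !r, !((((s || s) == (s -> q)) -> p) -> !((r == !r) -> p)).
    !((((s || s) == (s -> q)) -> p) -> !((r == !r) -> p)): α-rule — add (((s || s) == (s -> q)) -> p), !!((r == !r) -> p).
    (((s || s) == (s -> q)) -> p): β-rule — branch into !((s || s) == (s -> q))  //  p.
      branch 2.1 (add !((s || s) == (s -> q))):
        !!((r == !r) -> p): β-rule — branch into !(r == !r)  //  p.
          branch 2.1.1 (add !(r == !r)):
            !((s || s) == (s -> q)): β-rule — branch into (s || s), !(s -> q)  //  !(s || s), (s -> q).
              branch 2.1.1.1 (add (s || s), !(s -> q)):
                !(s -> q): α-rule — add s, !q.
                !(r == !r): β-rule — branch into r, !!r  //  !r, !r.
                  branch 2.1.1.1.1 (add r, !!r):
                    × closes — contains both r and !r.
                  branch 2.1.1.1.2 (add !r, !r):
                    (s || s): β-rule — branch into s  //  s.
                      branch 2.1.1.1.2.1 (add s):
                        ○ open, literals {q=F, r=F, s=T}.
                      branch 2.1.1.1.2.2 (add s):
                        ○ open, literals {q=F, r=F, s=T}.
              branch 2.1.1.2 (add !(s || s), (s -> q)):
                !(s || s): α-rule — add !s, !s.
                × closes — contains both s and !s.
          branch 2.1.2 (add p):
            !((s || s) == (s -> q)): β-rule — branch into (s || s), !(s -> q)  //  !(s || s), (s -> q).
              branch 2.1.2.1 (add (s || s), !(s -> q)):
                !(s -> q): α-rule — add s, !q.
                (s || s): β-rule — branch into s  //  s.
                  branch 2.1.2.1.1 (add s):
                    ○ open, literals {p=T, q=F, r=F, s=T}.
                  branch 2.1.2.1.2 (add s):
                    ○ open, literals {p=T, q=F, r=F, s=T}.
              branch 2.1.2.2 (add !(s || s), (s -> q)):
                !(s || s): α-rule — add !s, !s.
                × closes — contains both s and !s.
      branch 2.2 (add p):
        !!((r == !r) -> p): β-rule — branch into !(r == !r)  //  p.
          branch 2.2.1 (add !(r == !r)):
            !(r == !r): β-rule — branch into r, !!r  //  !r, !r.
              branch 2.2.1.1 (add r, !!r):
                × closes — contains both r and !r.
              branch 2.2.1.2 (add !r, !r):
                ○ open, literals {p=T, r=F, s=T}.
          branch 2.2.2 (add p):
            ○ open, literals {p=T, r=F, s=T}.
9 branches closed, 7 open.
Each open branch fixes some atoms; the unmentioned ones are free. Counting distinct full assignments: branch {r=T, s=F} (p, q) contributes 4 new; branch {q=F, r=F, s=T} (p) contributes 2 new; branch {q=F, r=F, s=T} (p) contributes 0 new; branch {p=T, q=F, r=F, s=T} (none free) contributes 0 new; branch {p=T, q=F, r=F, s=T} (none free) contributes 0 new; branch {p=T, r=F, s=T} (q) contributes 1 new; branch {p=T, r=F, s=T} (q) contributes 0 new. Total: 7.

7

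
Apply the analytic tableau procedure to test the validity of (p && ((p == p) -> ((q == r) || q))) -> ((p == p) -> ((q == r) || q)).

Assume the negation and expand:
Initial set: {F ((p && ((p == p) -> ((q == r) || q))) -> ((p == p) -> ((q == r) || q)))}.
F ((p && ((p == p) -> ((q == r) || q))) -> ((p == p) -> ((q == r) || q))): α-rule — add T (p && ((p == p) -> ((q == r) || q))), F ((p == p) -> ((q == r) || q)).
T (p && ((p == p) -> ((q == r) || q))): α-rule — add T p, T ((p == p) -> ((q == r) || q)).
F ((p == p) -> ((q == r) || q)): α-rule — add T (p == p), F ((q == r) || q).
F ((q == r) || q): α-rule — add F (q == r), F q.
T ((p == p) -> ((q == r) || q)): β-rule — branch into F (p == p)  //  T ((q == r) || q).
  branch 1 (add F (p == p)):
    T (p == p): β-rule — branch into T p, T p  //  F p, F p.
      branch 1.1 (add T p, T p):
        F (q == r): β-rule — branch into T q, F r  //  F q, T r.
          branch 1.1.1 (add T q, F r):
            × closes — contains both q and !q.
          branch 1.1.2 (add F q, T r):
            F (p == p): β-rule — branch into T p, F p  //  F p, T p.
              branch 1.1.2.1 (add T p, F p):
                × closes — contains both p and !p.
              branch 1.1.2.2 (add F p, T p):
                × closes — contains both p and !p.
      branch 1.2 (add F p, F p):
        × closes — contains both p and !p.
  branch 2 (add T ((q == r) || q)):
    T (p == p): β-rule — branch into T p, T p  //  F p, F p.
      branch 2.1 (add T p, T p):
        F (q == r): β-rule — branch into T q, F r  //  F q, T r.
          branch 2.1.1 (add T q, F r):
            × closes — contains both q and !q.
          branch 2.1.2 (add F q, T r):
            T ((q == r) || q): β-rule — branch into T (q == r)  //  T q.
              branch 2.1.2.1 (add T (q == r)):
                T (q == r): β-rule — branch into T q, T r  //  F q, F r.
                  branch 2.1.2.1.1 (add T q, T r):
                    × closes — contains both q and !q.
                  branch 2.1.2.1.2 (add F q, F r):
                    × closes — contains both r and !r.
              branch 2.1.2.2 (add T q):
                × closes — contains both q and !q.
      branch 2.2 (add F p, F p):
        × closes — contains both p and !p.
All 9 branches close.
Every branch closed, so the negation is unsatisfiable and the formula is valid.

Valid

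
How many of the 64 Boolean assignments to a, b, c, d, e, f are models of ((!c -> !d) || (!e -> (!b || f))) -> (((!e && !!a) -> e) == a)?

Initial set: {(((!c -> !d) || (!e -> (!b || f))) -> (((!e && !!a) -> e) == a))}.
(((!c -> !d) || (!e -> (!b || f))) -> (((!e && !!a) -> e) == a)): β-rule — branch into !((!c -> !d) || (!e -> (!b || f)))  //  (((!e && !!a) -> e) == a).
  branch 1 (add !((!c -> !d) || (!e -> (!b || f)))):
    !((!c -> !d) || (!e -> (!b || f))): α-rule — add !(!c -> !d), !(!e -> (!b || f)).
    !(!c -> !d): α-rule — add !c, !!d.
    !(!e -> (!b || f)): α-rule — add !e, !(!b || f).
    !(!b || f): α-rule — add !!b, !f.
    ○ open, literals {b=true, c=false, d=true, e=false, f=false}.
  branch 2 (add (((!e && !!a) -> e) == a)):
    (((!e && !!a) -> e) == a): β-rule — branch into ((!e && !!a) -> e), a  //  !((!e && !!a) -> e), !a.
      branch 2.1 (add ((!e && !!a) -> e), a):
        ((!e && !!a) -> e): β-rule — branch into !(!e && !!a)  //  e.
          branch 2.1.1 (add !(!e && !!a)):
            !(!e && !!a): β-rule — branch into !!e  //  !!!a.
              branch 2.1.1.1 (add !!e):
                ○ open, literals {a=true, e=true}.
              branch 2.1.1.2 (add !!!a):
                !!!a: drop double negation, giving !a.
                × closes — contains both a and !a.
          branch 2.1.2 (add e):
            ○ open, literals {a=true, e=true}.
      branch 2.2 (add !((!e && !!a) -> e), !a):
        !((!e && !!a) -> e): α-rule — add (!e && !!a), !e.
        (!e && !!a): α-rule — add !e, !!a.
        !!a: drop double negation, giving a.
        × closes — contains both a and !a.
2 branches closed, 3 open.
Each open branch fixes some atoms; the unmentioned ones are free. Counting distinct full assignments: branch {b=true, c=false, d=true, e=false, f=false} (a) contributes 2 new; branch {a=true, e=true} (b, c, d, f) contributes 16 new; branch {a=true, e=true} (b, c, d, f) contributes 0 new. Total: 18.

18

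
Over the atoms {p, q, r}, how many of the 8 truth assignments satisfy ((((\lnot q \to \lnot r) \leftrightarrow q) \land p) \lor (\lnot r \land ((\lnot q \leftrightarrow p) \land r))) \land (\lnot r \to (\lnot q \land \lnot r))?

2

Initial set: {(((((\lnot q \to \lnot r) \leftrightarrow q) \land p) \lor (\lnot r \land ((\lnot q \leftrightarrow p) \land r))) \land (\lnot r \to (\lnot q \land \lnot r)))}.
(((((\lnot q \to \lnot r) \leftrightarrow q) \land p) \lor (\lnot r \land ((\lnot q \leftrightarrow p) \land r))) \land (\lnot r \to (\lnot q \land \lnot r))): α-rule — add ((((\lnot q \to \lnot r) \leftrightarrow q) \land p) \lor (\lnot r \land ((\lnot q \leftrightarrow p) \land r))), (\lnot r \to (\lnot q \land \lnot r)).
((((\lnot q \to \lnot r) \leftrightarrow q) \land p) \lor (\lnot r \land ((\lnot q \leftrightarrow p) \land r))): β-rule — branch into (((\lnot q \to \lnot r) \leftrightarrow q) \land p)  //  (\lnot r \land ((\lnot q \leftrightarrow p) \land r)).
  branch 1 (add (((\lnot q \to \lnot r) \leftrightarrow q) \land p)):
    (((\lnot q \to \lnot r) \leftrightarrow q) \land p): α-rule — add ((\lnot q \to \lnot r) \leftrightarrow q), p.
    (\lnot r \to (\lnot q \land \lnot r)): β-rule — branch into \lnot \lnot r  //  (\lnot q \land \lnot r).
      branch 1.1 (add \lnot \lnot r):
        ((\lnot q \to \lnot r) \leftrightarrow q): β-rule — branch into (\lnot q \to \lnot r), q  //  \lnot (\lnot q \to \lnot r), \lnot q.
          branch 1.1.1 (add (\lnot q \to \lnot r), q):
            (\lnot q \to \lnot r): β-rule — branch into \lnot \lnot q  //  \lnot r.
              branch 1.1.1.1 (add \lnot \lnot q):
                ○ open, literals {p=T, q=T, r=T}.
              branch 1.1.1.2 (add \lnot r):
                × closes — contains both r and \lnot r.
          branch 1.1.2 (add \lnot (\lnot q \to \lnot r), \lnot q):
            \lnot (\lnot q \to \lnot r): α-rule — add \lnot q, \lnot \lnot r.
            ○ open, literals {p=T, q=F, r=T}.
      branch 1.2 (add (\lnot q \land \lnot r)):
        (\lnot q \land \lnot r): α-rule — add \lnot q, \lnot r.
        ((\lnot q \to \lnot r) \leftrightarrow q): β-rule — branch into (\lnot q \to \lnot r), q  //  \lnot (\lnot q \to \lnot r), \lnot q.
          branch 1.2.1 (add (\lnot q \to \lnot r), q):
            × closes — contains both q and \lnot q.
          branch 1.2.2 (add \lnot (\lnot q \to \lnot r), \lnot q):
            \lnot (\lnot q \to \lnot r): α-rule — add \lnot q, \lnot \lnot r.
            × closes — contains both r and \lnot r.
  branch 2 (add (\lnot r \land ((\lnot q \leftrightarrow p) \land r))):
    (\lnot r \land ((\lnot q \leftrightarrow p) \land r)): α-rule — add \lnot r, ((\lnot q \leftrightarrow p) \land r).
    ((\lnot q \leftrightarrow p) \land r): α-rule — add (\lnot q \leftrightarrow p), r.
    × closes — contains both r and \lnot r.
4 branches closed, 2 open.
Each open branch fixes some atoms; the unmentioned ones are free. Counting distinct full assignments: branch {p=T, q=T, r=T} (none free) contributes 1 new; branch {p=T, q=F, r=T} (none free) contributes 1 new. Total: 2.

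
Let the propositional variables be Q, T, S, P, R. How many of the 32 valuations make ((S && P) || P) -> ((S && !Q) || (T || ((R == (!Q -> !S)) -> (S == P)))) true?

Initial set: {(((S && P) || P) -> ((S && !Q) || (T || ((R == (!Q -> !S)) -> (S == P)))))}.
(((S && P) || P) -> ((S && !Q) || (T || ((R == (!Q -> !S)) -> (S == P))))): β-rule — branch into !((S && P) || P)  //  ((S && !Q) || (T || ((R == (!Q -> !S)) -> (S == P)))).
  branch 1 (add !((S && P) || P)):
    !((S && P) || P): α-rule — add !(S && P), !P.
    !(S && P): β-rule — branch into !S  //  !P.
      branch 1.1 (add !S):
        ○ open, literals {P=F, S=F}.
      branch 1.2 (add !P):
        ○ open, literals {P=F}.
  branch 2 (add ((S && !Q) || (T || ((R == (!Q -> !S)) -> (S == P))))):
    ((S && !Q) || (T || ((R == (!Q -> !S)) -> (S == P)))): β-rule — branch into (S && !Q)  //  (T || ((R == (!Q -> !S)) -> (S == P))).
      branch 2.1 (add (S && !Q)):
        (S && !Q): α-rule — add S, !Q.
        ○ open, literals {Q=F, S=T}.
      branch 2.2 (add (T || ((R == (!Q -> !S)) -> (S == P)))):
        (T || ((R == (!Q -> !S)) -> (S == P))): β-rule — branch into T  //  ((R == (!Q -> !S)) -> (S == P)).
          branch 2.2.1 (add T):
            ○ open, literals {T=T}.
          branch 2.2.2 (add ((R == (!Q -> !S)) -> (S == P))):
            ((R == (!Q -> !S)) -> (S == P)): β-rule — branch into !(R == (!Q -> !S))  //  (S == P).
              branch 2.2.2.1 (add !(R == (!Q -> !S))):
                !(R == (!Q -> !S)): β-rule — branch into R, !(!Q -> !S)  //  !R, (!Q -> !S).
                  branch 2.2.2.1.1 (add R, !(!Q -> !S)):
                    !(!Q -> !S): α-rule — add !Q, !!S.
                    ○ open, literals {Q=F, R=T, S=T}.
                  branch 2.2.2.1.2 (add !R, (!Q -> !S)):
                    (!Q -> !S): β-rule — branch into !!Q  //  !S.
                      branch 2.2.2.1.2.1 (add !!Q):
                        ○ open, literals {Q=T, R=F}.
                      branch 2.2.2.1.2.2 (add !S):
                        ○ open, literals {R=F, S=F}.
              branch 2.2.2.2 (add (S == P)):
                (S == P): β-rule — branch into S, P  //  !S, !P.
                  branch 2.2.2.2.1 (add S, P):
                    ○ open, literals {P=T, S=T}.
                  branch 2.2.2.2.2 (add !S, !P):
                    ○ open, literals {P=F, S=F}.
0 branches closed, 9 open.
Each open branch fixes some atoms; the unmentioned ones are free. Counting distinct full assignments: branch {P=F, S=F} (Q, T, R) contributes 8 new; branch {P=F} (Q, T, S, R) contributes 8 new; branch {Q=F, S=T} (T, P, R) contributes 4 new; branch {T=T} (Q, S, P, R) contributes 6 new; branch {Q=F, R=T, S=T} (T, P) contributes 0 new; branch {Q=T, R=F} (T, S, P) contributes 2 new; branch {R=F, S=F} (Q, T, P) contributes 1 new; branch {P=T, S=T} (Q, T, R) contributes 1 new; branch {P=F, S=F} (Q, T, R) contributes 0 new. Total: 30.

30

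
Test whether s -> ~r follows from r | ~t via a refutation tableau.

Initial set: {(r | ~t); ~(s -> ~r)}.
~(s -> ~r): α-rule — add s, ~~r.
(r | ~t): β-rule — branch into r  //  ~t.
  branch 1 (add r):
    ○ open, literals {r=T, s=T}.
  branch 2 (add ~t):
    ○ open, literals {r=T, s=T, t=F}.
0 branches closed, 2 open.
An open branch gives a countermodel: r=T, s=T (unmentioned atoms arbitrary); the premises hold there but the conclusion fails.

No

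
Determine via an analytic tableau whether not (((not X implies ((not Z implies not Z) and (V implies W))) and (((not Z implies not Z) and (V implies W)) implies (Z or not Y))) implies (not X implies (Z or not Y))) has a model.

Unsatisfiable

Initial set: {not (((not X implies ((not Z implies not Z) and (V implies W))) and (((not Z implies not Z) and (V implies W)) implies (Z or not Y))) implies (not X implies (Z or not Y)))}.
not (((not X implies ((not Z implies not Z) and (V implies W))) and (((not Z implies not Z) and (V implies W)) implies (Z or not Y))) implies (not X implies (Z or not Y))): α-rule — add ((not X implies ((not Z implies not Z) and (V implies W))) and (((not Z implies not Z) and (V implies W)) implies (Z or not Y))), not (not X implies (Z or not Y)).
((not X implies ((not Z implies not Z) and (V implies W))) and (((not Z implies not Z) and (V implies W)) implies (Z or not Y))): α-rule — add (not X implies ((not Z implies not Z) and (V implies W))), (((not Z implies not Z) and (V implies W)) implies (Z or not Y)).
not (not X implies (Z or not Y)): α-rule — add not X, not (Z or not Y).
not (Z or not Y): α-rule — add not Z, not not Y.
(not X implies ((not Z implies not Z) and (V implies W))): β-rule — branch into not not X  //  ((not Z implies not Z) and (V implies W)).
  branch 1 (add not not X):
    × closes — contains both X and not X.
  branch 2 (add ((not Z implies not Z) and (V implies W))):
    ((not Z implies not Z) and (V implies W)): α-rule — add (not Z implies not Z), (V implies W).
    (((not Z implies not Z) and (V implies W)) implies (Z or not Y)): β-rule — branch into not ((not Z implies not Z) and (V implies W))  //  (Z or not Y).
      branch 2.1 (add not ((not Z implies not Z) and (V implies W))):
        (not Z implies not Z): β-rule — branch into not not Z  //  not Z.
          branch 2.1.1 (add not not Z):
            × closes — contains both Z and not Z.
          branch 2.1.2 (add not Z):
            (V implies W): β-rule — branch into not V  //  W.
              branch 2.1.2.1 (add not V):
                not ((not Z implies not Z) and (V implies W)): β-rule — branch into not (not Z implies not Z)  //  not (V implies W).
                  branch 2.1.2.1.1 (add not (not Z implies not Z)):
                    not (not Z implies not Z): α-rule — add not Z, not not Z.
                    × closes — contains both Z and not Z.
                  branch 2.1.2.1.2 (add not (V implies W)):
                    not (V implies W): α-rule — add V, not W.
                    × closes — contains both V and not V.
              branch 2.1.2.2 (add W):
                not ((not Z implies not Z) and (V implies W)): β-rule — branch into not (not Z implies not Z)  //  not (V implies W).
                  branch 2.1.2.2.1 (add not (not Z implies not Z)):
                    not (not Z implies not Z): α-rule — add not Z, not not Z.
                    × closes — contains both Z and not Z.
                  branch 2.1.2.2.2 (add not (V implies W)):
                    not (V implies W): α-rule — add V, not W.
                    × closes — contains both W and not W.
      branch 2.2 (add (Z or not Y)):
        (not Z implies not Z): β-rule — branch into not not Z  //  not Z.
          branch 2.2.1 (add not not Z):
            × closes — contains both Z and not Z.
          branch 2.2.2 (add not Z):
            (V implies W): β-rule — branch into not V  //  W.
              branch 2.2.2.1 (add not V):
                (Z or not Y): β-rule — branch into Z  //  not Y.
                  branch 2.2.2.1.1 (add Z):
                    × closes — contains both Z and not Z.
                  branch 2.2.2.1.2 (add not Y):
                    × closes — contains both Y and not Y.
              branch 2.2.2.2 (add W):
                (Z or not Y): β-rule — branch into Z  //  not Y.
                  branch 2.2.2.2.1 (add Z):
                    × closes — contains both Z and not Z.
                  branch 2.2.2.2.2 (add not Y):
                    × closes — contains both Y and not Y.
All 11 branches close.
Every branch closed; the formula is unsatisfiable.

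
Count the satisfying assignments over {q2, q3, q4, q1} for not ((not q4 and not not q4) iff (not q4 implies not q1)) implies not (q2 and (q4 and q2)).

Initial set: {T (not ((not q4 and not not q4) iff (not q4 implies not q1)) implies not (q2 and (q4 and q2)))}.
T (not ((not q4 and not not q4) iff (not q4 implies not q1)) implies not (q2 and (q4 and q2))): β-rule — branch into F not ((not q4 and not not q4) iff (not q4 implies not q1))  //  T not (q2 and (q4 and q2)).
  branch 1 (add F not ((not q4 and not not q4) iff (not q4 implies not q1))):
    F not ((not q4 and not not q4) iff (not q4 implies not q1)): β-rule — branch into T (not q4 and not not q4), T (not q4 implies not q1)  //  F (not q4 and not not q4), F (not q4 implies not q1).
      branch 1.1 (add T (not q4 and not not q4), T (not q4 implies not q1)):
        T (not q4 and not not q4): α-rule — add T not q4, T not not q4.
        T not not q4: drop double negation, giving T q4.
        × closes — contains both q4 and not q4.
      branch 1.2 (add F (not q4 and not not q4), F (not q4 implies not q1)):
        F (not q4 implies not q1): α-rule — add T not q4, F not q1.
        F (not q4 and not not q4): β-rule — branch into F not q4  //  F not not q4.
          branch 1.2.1 (add F not q4):
            × closes — contains both q4 and not q4.
          branch 1.2.2 (add F not not q4):
            F not not q4: drop double negation, giving F q4.
            ○ open, literals {q1=true, q4=false}.
  branch 2 (add T not (q2 and (q4 and q2))):
    T not (q2 and (q4 and q2)): β-rule — branch into F q2  //  F (q4 and q2).
      branch 2.1 (add F q2):
        ○ open, literals {q2=false}.
      branch 2.2 (add F (q4 and q2)):
        F (q4 and q2): β-rule — branch into F q4  //  F q2.
          branch 2.2.1 (add F q4):
            ○ open, literals {q4=false}.
          branch 2.2.2 (add F q2):
            ○ open, literals {q2=false}.
2 branches closed, 4 open.
Each open branch fixes some atoms; the unmentioned ones are free. Counting distinct full assignments: branch {q1=true, q4=false} (q2, q3) contributes 4 new; branch {q2=false} (q3, q4, q1) contributes 6 new; branch {q4=false} (q2, q3, q1) contributes 2 new; branch {q2=false} (q3, q4, q1) contributes 0 new. Total: 12.

12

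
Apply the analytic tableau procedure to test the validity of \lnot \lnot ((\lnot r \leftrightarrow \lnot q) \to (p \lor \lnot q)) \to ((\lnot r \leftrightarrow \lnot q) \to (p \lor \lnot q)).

Assume the negation and expand:
Initial set: {\lnot (\lnot \lnot ((\lnot r \leftrightarrow \lnot q) \to (p \lor \lnot q)) \to ((\lnot r \leftrightarrow \lnot q) \to (p \lor \lnot q)))}.
\lnot (\lnot \lnot ((\lnot r \leftrightarrow \lnot q) \to (p \lor \lnot q)) \to ((\lnot r \leftrightarrow \lnot q) \to (p \lor \lnot q))): α-rule — add \lnot \lnot ((\lnot r \leftrightarrow \lnot q) \to (p \lor \lnot q)), \lnot ((\lnot r \leftrightarrow \lnot q) \to (p \lor \lnot q)).
\lnot \lnot ((\lnot r \leftrightarrow \lnot q) \to (p \lor \lnot q)): drop double negation, giving ((\lnot r \leftrightarrow \lnot q) \to (p \lor \lnot q)).
\lnot ((\lnot r \leftrightarrow \lnot q) \to (p \lor \lnot q)): α-rule — add (\lnot r \leftrightarrow \lnot q), \lnot (p \lor \lnot q).
\lnot (p \lor \lnot q): α-rule — add \lnot p, \lnot \lnot q.
((\lnot r \leftrightarrow \lnot q) \to (p \lor \lnot q)): β-rule — branch into \lnot (\lnot r \leftrightarrow \lnot q)  //  (p \lor \lnot q).
  branch 1 (add \lnot (\lnot r \leftrightarrow \lnot q)):
    (\lnot r \leftrightarrow \lnot q): β-rule — branch into \lnot r, \lnot q  //  \lnot \lnot r, \lnot \lnot q.
      branch 1.1 (add \lnot r, \lnot q):
        × closes — contains both q and \lnot q.
      branch 1.2 (add \lnot \lnot r, \lnot \lnot q):
        \lnot (\lnot r \leftrightarrow \lnot q): β-rule — branch into \lnot r, \lnot \lnot q  //  \lnot \lnot r, \lnot q.
          branch 1.2.1 (add \lnot r, \lnot \lnot q):
            × closes — contains both r and \lnot r.
          branch 1.2.2 (add \lnot \lnot r, \lnot q):
            × closes — contains both q and \lnot q.
  branch 2 (add (p \lor \lnot q)):
    (\lnot r \leftrightarrow \lnot q): β-rule — branch into \lnot r, \lnot q  //  \lnot \lnot r, \lnot \lnot q.
      branch 2.1 (add \lnot r, \lnot q):
        × closes — contains both q and \lnot q.
      branch 2.2 (add \lnot \lnot r, \lnot \lnot q):
        (p \lor \lnot q): β-rule — branch into p  //  \lnot q.
          branch 2.2.1 (add p):
            × closes — contains both p and \lnot p.
          branch 2.2.2 (add \lnot q):
            × closes — contains both q and \lnot q.
All 6 branches close.
Every branch closed, so the negation is unsatisfiable and the formula is valid.

Valid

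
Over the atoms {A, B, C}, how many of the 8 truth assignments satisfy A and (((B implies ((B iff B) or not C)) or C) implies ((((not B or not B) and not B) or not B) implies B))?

2

Initial set: {(A and (((B implies ((B iff B) or not C)) or C) implies ((((not B or not B) and not B) or not B) implies B)))}.
(A and (((B implies ((B iff B) or not C)) or C) implies ((((not B or not B) and not B) or not B) implies B))): α-rule — add A, (((B implies ((B iff B) or not C)) or C) implies ((((not B or not B) and not B) or not B) implies B)).
(((B implies ((B iff B) or not C)) or C) implies ((((not B or not B) and not B) or not B) implies B)): β-rule — branch into not ((B implies ((B iff B) or not C)) or C)  //  ((((not B or not B) and not B) or not B) implies B).
  branch 1 (add not ((B implies ((B iff B) or not C)) or C)):
    not ((B implies ((B iff B) or not C)) or C): α-rule — add not (B implies ((B iff B) or not C)), not C.
    not (B implies ((B iff B) or not C)): α-rule — add B, not ((B iff B) or not C).
    not ((B iff B) or not C): α-rule — add not (B iff B), not not C.
    × closes — contains both C and not C.
  branch 2 (add ((((not B or not B) and not B) or not B) implies B)):
    ((((not B or not B) and not B) or not B) implies B): β-rule — branch into not (((not B or not B) and not B) or not B)  //  B.
      branch 2.1 (add not (((not B or not B) and not B) or not B)):
        not (((not B or not B) and not B) or not B): α-rule — add not ((not B or not B) and not B), not not B.
        not ((not B or not B) and not B): β-rule — branch into not (not B or not B)  //  not not B.
          branch 2.1.1 (add not (not B or not B)):
            not (not B or not B): α-rule — add not not B, not not B.
            ○ open, literals {A=T, B=T}.
          branch 2.1.2 (add not not B):
            ○ open, literals {A=T, B=T}.
      branch 2.2 (add B):
        ○ open, literals {A=T, B=T}.
1 branch closed, 3 open.
Each open branch fixes some atoms; the unmentioned ones are free. Counting distinct full assignments: branch {A=T, B=T} (C) contributes 2 new; branch {A=T, B=T} (C) contributes 0 new; branch {A=T, B=T} (C) contributes 0 new. Total: 2.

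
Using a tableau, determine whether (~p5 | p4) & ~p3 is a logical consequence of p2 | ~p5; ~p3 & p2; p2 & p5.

No

Initial set: {T (p2 | ~p5); T (~p3 & p2); T (p2 & p5); F ((~p5 | p4) & ~p3)}.
T (~p3 & p2): α-rule — add T ~p3, T p2.
T (p2 & p5): α-rule — add T p2, T p5.
T (p2 | ~p5): β-rule — branch into T p2  //  T ~p5.
  branch 1 (add T p2):
    F ((~p5 | p4) & ~p3): β-rule — branch into F (~p5 | p4)  //  F ~p3.
      branch 1.1 (add F (~p5 | p4)):
        F (~p5 | p4): α-rule — add F ~p5, F p4.
        ○ open, literals {p2=1, p3=0, p4=0, p5=1}.
      branch 1.2 (add F ~p3):
        × closes — contains both p3 and ~p3.
  branch 2 (add T ~p5):
    × closes — contains both p5 and ~p5.
2 branches closed, 1 open.
An open branch gives a countermodel: p2=1, p3=0, p4=0, p5=1 (unmentioned atoms arbitrary); the premises hold there but the conclusion fails.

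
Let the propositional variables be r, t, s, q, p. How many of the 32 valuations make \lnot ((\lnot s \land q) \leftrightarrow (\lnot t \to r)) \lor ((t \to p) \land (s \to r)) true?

26

Initial set: {(\lnot ((\lnot s \land q) \leftrightarrow (\lnot t \to r)) \lor ((t \to p) \land (s \to r)))}.
(\lnot ((\lnot s \land q) \leftrightarrow (\lnot t \to r)) \lor ((t \to p) \land (s \to r))): β-rule — branch into \lnot ((\lnot s \land q) \leftrightarrow (\lnot t \to r))  //  ((t \to p) \land (s \to r)).
  branch 1 (add \lnot ((\lnot s \land q) \leftrightarrow (\lnot t \to r))):
    \lnot ((\lnot s \land q) \leftrightarrow (\lnot t \to r)): β-rule — branch into (\lnot s \land q), \lnot (\lnot t \to r)  //  \lnot (\lnot s \land q), (\lnot t \to r).
      branch 1.1 (add (\lnot s \land q), \lnot (\lnot t \to r)):
        (\lnot s \land q): α-rule — add \lnot s, q.
        \lnot (\lnot t \to r): α-rule — add \lnot t, \lnot r.
        ○ open, literals {q=1, r=0, s=0, t=0}.
      branch 1.2 (add \lnot (\lnot s \land q), (\lnot t \to r)):
        \lnot (\lnot s \land q): β-rule — branch into \lnot \lnot s  //  \lnot q.
          branch 1.2.1 (add \lnot \lnot s):
            (\lnot t \to r): β-rule — branch into \lnot \lnot t  //  r.
              branch 1.2.1.1 (add \lnot \lnot t):
                ○ open, literals {s=1, t=1}.
              branch 1.2.1.2 (add r):
                ○ open, literals {r=1, s=1}.
          branch 1.2.2 (add \lnot q):
            (\lnot t \to r): β-rule — branch into \lnot \lnot t  //  r.
              branch 1.2.2.1 (add \lnot \lnot t):
                ○ open, literals {q=0, t=1}.
              branch 1.2.2.2 (add r):
                ○ open, literals {q=0, r=1}.
  branch 2 (add ((t \to p) \land (s \to r))):
    ((t \to p) \land (s \to r)): α-rule — add (t \to p), (s \to r).
    (t \to p): β-rule — branch into \lnot t  //  p.
      branch 2.1 (add \lnot t):
        (s \to r): β-rule — branch into \lnot s  //  r.
          branch 2.1.1 (add \lnot s):
            ○ open, literals {s=0, t=0}.
          branch 2.1.2 (add r):
            ○ open, literals {r=1, t=0}.
      branch 2.2 (add p):
        (s \to r): β-rule — branch into \lnot s  //  r.
          branch 2.2.1 (add \lnot s):
            ○ open, literals {p=1, s=0}.
          branch 2.2.2 (add r):
            ○ open, literals {p=1, r=1}.
0 branches closed, 9 open.
Each open branch fixes some atoms; the unmentioned ones are free. Counting distinct full assignments: branch {q=1, r=0, s=0, t=0} (p) contributes 2 new; branch {s=1, t=1} (r, q, p) contributes 8 new; branch {r=1, s=1} (t, q, p) contributes 4 new; branch {q=0, t=1} (r, s, p) contributes 4 new; branch {q=0, r=1} (t, s, p) contributes 2 new; branch {s=0, t=0} (r, q, p) contributes 4 new; branch {r=1, t=0} (s, q, p) contributes 0 new; branch {p=1, s=0} (r, t, q) contributes 2 new; branch {p=1, r=1} (t, s, q) contributes 0 new. Total: 26.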